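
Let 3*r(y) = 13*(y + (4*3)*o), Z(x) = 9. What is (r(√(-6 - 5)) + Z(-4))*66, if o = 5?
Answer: 17754 + 286*I*√11 ≈ 17754.0 + 948.55*I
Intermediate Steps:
r(y) = 260 + 13*y/3 (r(y) = (13*(y + (4*3)*5))/3 = (13*(y + 12*5))/3 = (13*(y + 60))/3 = (13*(60 + y))/3 = (780 + 13*y)/3 = 260 + 13*y/3)
(r(√(-6 - 5)) + Z(-4))*66 = ((260 + 13*√(-6 - 5)/3) + 9)*66 = ((260 + 13*√(-11)/3) + 9)*66 = ((260 + 13*(I*√11)/3) + 9)*66 = ((260 + 13*I*√11/3) + 9)*66 = (269 + 13*I*√11/3)*66 = 17754 + 286*I*√11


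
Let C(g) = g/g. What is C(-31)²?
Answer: 1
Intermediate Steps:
C(g) = 1
C(-31)² = 1² = 1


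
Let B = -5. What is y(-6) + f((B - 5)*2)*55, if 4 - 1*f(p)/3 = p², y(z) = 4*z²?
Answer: -65196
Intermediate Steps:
f(p) = 12 - 3*p²
y(-6) + f((B - 5)*2)*55 = 4*(-6)² + (12 - 3*4*(-5 - 5)²)*55 = 4*36 + (12 - 3*(-10*2)²)*55 = 144 + (12 - 3*(-20)²)*55 = 144 + (12 - 3*400)*55 = 144 + (12 - 1200)*55 = 144 - 1188*55 = 144 - 65340 = -65196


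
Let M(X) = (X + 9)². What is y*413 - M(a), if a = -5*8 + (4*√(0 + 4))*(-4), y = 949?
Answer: 387968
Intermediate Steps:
a = -72 (a = -40 + (4*√4)*(-4) = -40 + (4*2)*(-4) = -40 + 8*(-4) = -40 - 32 = -72)
M(X) = (9 + X)²
y*413 - M(a) = 949*413 - (9 - 72)² = 391937 - 1*(-63)² = 391937 - 1*3969 = 391937 - 3969 = 387968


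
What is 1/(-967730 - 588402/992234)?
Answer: -496117/480107598611 ≈ -1.0333e-6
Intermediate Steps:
1/(-967730 - 588402/992234) = 1/(-967730 - 588402*1/992234) = 1/(-967730 - 294201/496117) = 1/(-480107598611/496117) = -496117/480107598611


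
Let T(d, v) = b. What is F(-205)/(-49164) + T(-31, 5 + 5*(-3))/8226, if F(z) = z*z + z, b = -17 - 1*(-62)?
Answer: -186165/220274 ≈ -0.84515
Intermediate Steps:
b = 45 (b = -17 + 62 = 45)
F(z) = z + z² (F(z) = z² + z = z + z²)
T(d, v) = 45
F(-205)/(-49164) + T(-31, 5 + 5*(-3))/8226 = -205*(1 - 205)/(-49164) + 45/8226 = -205*(-204)*(-1/49164) + 45*(1/8226) = 41820*(-1/49164) + 5/914 = -205/241 + 5/914 = -186165/220274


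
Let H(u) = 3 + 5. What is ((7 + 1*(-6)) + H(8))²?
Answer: 81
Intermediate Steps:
H(u) = 8
((7 + 1*(-6)) + H(8))² = ((7 + 1*(-6)) + 8)² = ((7 - 6) + 8)² = (1 + 8)² = 9² = 81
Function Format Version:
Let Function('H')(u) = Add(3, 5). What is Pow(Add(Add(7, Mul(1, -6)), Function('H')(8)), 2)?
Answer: 81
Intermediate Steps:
Function('H')(u) = 8
Pow(Add(Add(7, Mul(1, -6)), Function('H')(8)), 2) = Pow(Add(Add(7, Mul(1, -6)), 8), 2) = Pow(Add(Add(7, -6), 8), 2) = Pow(Add(1, 8), 2) = Pow(9, 2) = 81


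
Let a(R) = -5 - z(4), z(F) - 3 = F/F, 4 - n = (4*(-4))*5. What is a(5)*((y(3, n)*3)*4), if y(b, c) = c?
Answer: -9072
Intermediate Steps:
n = 84 (n = 4 - 4*(-4)*5 = 4 - (-16)*5 = 4 - 1*(-80) = 4 + 80 = 84)
z(F) = 4 (z(F) = 3 + F/F = 3 + 1 = 4)
a(R) = -9 (a(R) = -5 - 1*4 = -5 - 4 = -9)
a(5)*((y(3, n)*3)*4) = -9*84*3*4 = -2268*4 = -9*1008 = -9072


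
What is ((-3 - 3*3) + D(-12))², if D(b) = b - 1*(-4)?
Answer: 400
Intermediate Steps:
D(b) = 4 + b (D(b) = b + 4 = 4 + b)
((-3 - 3*3) + D(-12))² = ((-3 - 3*3) + (4 - 12))² = ((-3 - 9) - 8)² = (-12 - 8)² = (-20)² = 400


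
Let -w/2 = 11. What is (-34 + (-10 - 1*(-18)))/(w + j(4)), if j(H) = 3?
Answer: 26/19 ≈ 1.3684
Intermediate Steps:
w = -22 (w = -2*11 = -22)
(-34 + (-10 - 1*(-18)))/(w + j(4)) = (-34 + (-10 - 1*(-18)))/(-22 + 3) = (-34 + (-10 + 18))/(-19) = -(-34 + 8)/19 = -1/19*(-26) = 26/19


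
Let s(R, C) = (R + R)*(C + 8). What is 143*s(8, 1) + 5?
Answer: 20597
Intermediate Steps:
s(R, C) = 2*R*(8 + C) (s(R, C) = (2*R)*(8 + C) = 2*R*(8 + C))
143*s(8, 1) + 5 = 143*(2*8*(8 + 1)) + 5 = 143*(2*8*9) + 5 = 143*144 + 5 = 20592 + 5 = 20597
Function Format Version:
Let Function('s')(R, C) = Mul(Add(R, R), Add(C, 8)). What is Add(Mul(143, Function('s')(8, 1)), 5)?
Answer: 20597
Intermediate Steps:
Function('s')(R, C) = Mul(2, R, Add(8, C)) (Function('s')(R, C) = Mul(Mul(2, R), Add(8, C)) = Mul(2, R, Add(8, C)))
Add(Mul(143, Function('s')(8, 1)), 5) = Add(Mul(143, Mul(2, 8, Add(8, 1))), 5) = Add(Mul(143, Mul(2, 8, 9)), 5) = Add(Mul(143, 144), 5) = Add(20592, 5) = 20597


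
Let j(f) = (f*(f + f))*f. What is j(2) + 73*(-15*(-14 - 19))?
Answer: 36151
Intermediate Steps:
j(f) = 2*f³ (j(f) = (f*(2*f))*f = (2*f²)*f = 2*f³)
j(2) + 73*(-15*(-14 - 19)) = 2*2³ + 73*(-15*(-14 - 19)) = 2*8 + 73*(-15*(-33)) = 16 + 73*495 = 16 + 36135 = 36151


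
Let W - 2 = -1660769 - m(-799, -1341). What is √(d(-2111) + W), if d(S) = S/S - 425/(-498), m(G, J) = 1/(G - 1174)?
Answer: I*√1603323203925148914/982554 ≈ 1288.7*I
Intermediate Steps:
m(G, J) = 1/(-1174 + G)
d(S) = 923/498 (d(S) = 1 - 425*(-1/498) = 1 + 425/498 = 923/498)
W = -3276693290/1973 (W = 2 + (-1660769 - 1/(-1174 - 799)) = 2 + (-1660769 - 1/(-1973)) = 2 + (-1660769 - 1*(-1/1973)) = 2 + (-1660769 + 1/1973) = 2 - 3276697236/1973 = -3276693290/1973 ≈ -1.6608e+6)
√(d(-2111) + W) = √(923/498 - 3276693290/1973) = √(-1631791437341/982554) = I*√1603323203925148914/982554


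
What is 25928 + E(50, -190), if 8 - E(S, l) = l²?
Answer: -10164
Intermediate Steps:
E(S, l) = 8 - l²
25928 + E(50, -190) = 25928 + (8 - 1*(-190)²) = 25928 + (8 - 1*36100) = 25928 + (8 - 36100) = 25928 - 36092 = -10164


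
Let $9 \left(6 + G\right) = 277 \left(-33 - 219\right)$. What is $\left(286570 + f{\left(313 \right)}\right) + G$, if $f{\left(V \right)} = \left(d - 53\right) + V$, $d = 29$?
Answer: $279097$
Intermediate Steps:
$f{\left(V \right)} = -24 + V$ ($f{\left(V \right)} = \left(29 - 53\right) + V = -24 + V$)
$G = -7762$ ($G = -6 + \frac{277 \left(-33 - 219\right)}{9} = -6 + \frac{277 \left(-252\right)}{9} = -6 + \frac{1}{9} \left(-69804\right) = -6 - 7756 = -7762$)
$\left(286570 + f{\left(313 \right)}\right) + G = \left(286570 + \left(-24 + 313\right)\right) - 7762 = \left(286570 + 289\right) - 7762 = 286859 - 7762 = 279097$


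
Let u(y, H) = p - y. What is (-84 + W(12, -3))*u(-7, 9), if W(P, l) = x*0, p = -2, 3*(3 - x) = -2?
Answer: -420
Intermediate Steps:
x = 11/3 (x = 3 - ⅓*(-2) = 3 + ⅔ = 11/3 ≈ 3.6667)
u(y, H) = -2 - y
W(P, l) = 0 (W(P, l) = (11/3)*0 = 0)
(-84 + W(12, -3))*u(-7, 9) = (-84 + 0)*(-2 - 1*(-7)) = -84*(-2 + 7) = -84*5 = -420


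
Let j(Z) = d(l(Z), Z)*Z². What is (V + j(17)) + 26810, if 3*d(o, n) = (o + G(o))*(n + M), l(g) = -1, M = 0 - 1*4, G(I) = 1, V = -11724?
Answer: 15086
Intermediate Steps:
M = -4 (M = 0 - 4 = -4)
d(o, n) = (1 + o)*(-4 + n)/3 (d(o, n) = ((o + 1)*(n - 4))/3 = ((1 + o)*(-4 + n))/3 = (1 + o)*(-4 + n)/3)
j(Z) = 0 (j(Z) = (-4/3 - 4/3*(-1) + Z/3 + (⅓)*Z*(-1))*Z² = (-4/3 + 4/3 + Z/3 - Z/3)*Z² = 0*Z² = 0)
(V + j(17)) + 26810 = (-11724 + 0) + 26810 = -11724 + 26810 = 15086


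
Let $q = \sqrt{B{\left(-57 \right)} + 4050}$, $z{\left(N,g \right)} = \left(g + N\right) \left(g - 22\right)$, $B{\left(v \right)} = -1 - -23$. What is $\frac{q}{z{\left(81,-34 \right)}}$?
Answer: $- \frac{\sqrt{1018}}{1316} \approx -0.024245$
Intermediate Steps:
$B{\left(v \right)} = 22$ ($B{\left(v \right)} = -1 + 23 = 22$)
$z{\left(N,g \right)} = \left(-22 + g\right) \left(N + g\right)$ ($z{\left(N,g \right)} = \left(N + g\right) \left(-22 + g\right) = \left(-22 + g\right) \left(N + g\right)$)
$q = 2 \sqrt{1018}$ ($q = \sqrt{22 + 4050} = \sqrt{4072} = 2 \sqrt{1018} \approx 63.812$)
$\frac{q}{z{\left(81,-34 \right)}} = \frac{2 \sqrt{1018}}{\left(-34\right)^{2} - 1782 - -748 + 81 \left(-34\right)} = \frac{2 \sqrt{1018}}{1156 - 1782 + 748 - 2754} = \frac{2 \sqrt{1018}}{-2632} = 2 \sqrt{1018} \left(- \frac{1}{2632}\right) = - \frac{\sqrt{1018}}{1316}$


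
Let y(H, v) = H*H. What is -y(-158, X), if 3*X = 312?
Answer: -24964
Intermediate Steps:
X = 104 (X = (⅓)*312 = 104)
y(H, v) = H²
-y(-158, X) = -1*(-158)² = -1*24964 = -24964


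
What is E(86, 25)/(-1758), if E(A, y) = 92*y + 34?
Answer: -389/293 ≈ -1.3276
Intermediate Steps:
E(A, y) = 34 + 92*y
E(86, 25)/(-1758) = (34 + 92*25)/(-1758) = (34 + 2300)*(-1/1758) = 2334*(-1/1758) = -389/293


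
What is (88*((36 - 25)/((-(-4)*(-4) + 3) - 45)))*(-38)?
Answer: 18392/29 ≈ 634.21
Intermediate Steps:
(88*((36 - 25)/((-(-4)*(-4) + 3) - 45)))*(-38) = (88*(11/((-1*16 + 3) - 45)))*(-38) = (88*(11/((-16 + 3) - 45)))*(-38) = (88*(11/(-13 - 45)))*(-38) = (88*(11/(-58)))*(-38) = (88*(11*(-1/58)))*(-38) = (88*(-11/58))*(-38) = -484/29*(-38) = 18392/29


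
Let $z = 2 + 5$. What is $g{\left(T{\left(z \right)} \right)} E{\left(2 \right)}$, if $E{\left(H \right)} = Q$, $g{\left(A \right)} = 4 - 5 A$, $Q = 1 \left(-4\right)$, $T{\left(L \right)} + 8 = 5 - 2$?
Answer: $-116$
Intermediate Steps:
$z = 7$
$T{\left(L \right)} = -5$ ($T{\left(L \right)} = -8 + \left(5 - 2\right) = -8 + 3 = -5$)
$Q = -4$
$E{\left(H \right)} = -4$
$g{\left(T{\left(z \right)} \right)} E{\left(2 \right)} = \left(4 - -25\right) \left(-4\right) = \left(4 + 25\right) \left(-4\right) = 29 \left(-4\right) = -116$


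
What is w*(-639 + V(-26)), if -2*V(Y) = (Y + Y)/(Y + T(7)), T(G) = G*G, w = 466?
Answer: -6836686/23 ≈ -2.9725e+5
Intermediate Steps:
T(G) = G**2
V(Y) = -Y/(49 + Y) (V(Y) = -(Y + Y)/(2*(Y + 7**2)) = -2*Y/(2*(Y + 49)) = -2*Y/(2*(49 + Y)) = -Y/(49 + Y))
w*(-639 + V(-26)) = 466*(-639 - 1*(-26)/(49 - 26)) = 466*(-639 - 1*(-26)/23) = 466*(-639 - 1*(-26)*1/23) = 466*(-639 + 26/23) = 466*(-14671/23) = -6836686/23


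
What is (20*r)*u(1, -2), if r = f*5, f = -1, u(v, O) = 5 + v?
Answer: -600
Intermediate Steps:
r = -5 (r = -1*5 = -5)
(20*r)*u(1, -2) = (20*(-5))*(5 + 1) = -100*6 = -600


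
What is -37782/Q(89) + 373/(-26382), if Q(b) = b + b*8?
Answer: -110784833/2347998 ≈ -47.183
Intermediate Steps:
Q(b) = 9*b (Q(b) = b + 8*b = 9*b)
-37782/Q(89) + 373/(-26382) = -37782/(9*89) + 373/(-26382) = -37782/801 + 373*(-1/26382) = -37782*1/801 - 373/26382 = -4198/89 - 373/26382 = -110784833/2347998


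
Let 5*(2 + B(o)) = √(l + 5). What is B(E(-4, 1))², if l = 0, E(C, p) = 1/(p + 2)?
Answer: (10 - √5)²/25 ≈ 2.4111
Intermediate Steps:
E(C, p) = 1/(2 + p)
B(o) = -2 + √5/5 (B(o) = -2 + √(0 + 5)/5 = -2 + √5/5)
B(E(-4, 1))² = (-2 + √5/5)²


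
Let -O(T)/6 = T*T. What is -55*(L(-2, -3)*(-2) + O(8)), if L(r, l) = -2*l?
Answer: 21780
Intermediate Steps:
O(T) = -6*T**2 (O(T) = -6*T*T = -6*T**2)
-55*(L(-2, -3)*(-2) + O(8)) = -55*(-2*(-3)*(-2) - 6*8**2) = -55*(6*(-2) - 6*64) = -55*(-12 - 384) = -55*(-396) = 21780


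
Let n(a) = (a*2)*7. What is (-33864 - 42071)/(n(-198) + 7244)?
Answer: -75935/4472 ≈ -16.980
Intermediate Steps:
n(a) = 14*a (n(a) = (2*a)*7 = 14*a)
(-33864 - 42071)/(n(-198) + 7244) = (-33864 - 42071)/(14*(-198) + 7244) = -75935/(-2772 + 7244) = -75935/4472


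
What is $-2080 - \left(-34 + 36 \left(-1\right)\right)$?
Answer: $-2010$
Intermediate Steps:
$-2080 - \left(-34 + 36 \left(-1\right)\right) = -2080 - \left(-34 - 36\right) = -2080 - -70 = -2080 + 70 = -2010$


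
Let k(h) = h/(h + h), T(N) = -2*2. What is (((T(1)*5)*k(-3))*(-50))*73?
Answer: 36500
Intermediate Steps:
T(N) = -4
k(h) = ½ (k(h) = h/((2*h)) = (1/(2*h))*h = ½)
(((T(1)*5)*k(-3))*(-50))*73 = ((-4*5*(½))*(-50))*73 = (-20*½*(-50))*73 = -10*(-50)*73 = 500*73 = 36500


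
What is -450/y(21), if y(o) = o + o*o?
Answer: -75/77 ≈ -0.97403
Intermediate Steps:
y(o) = o + o²
-450/y(21) = -450*1/(21*(1 + 21)) = -450/(21*22) = -450/462 = -450*1/462 = -75/77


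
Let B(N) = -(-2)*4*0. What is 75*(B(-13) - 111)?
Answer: -8325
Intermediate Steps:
B(N) = 0 (B(N) = -2*(-4)*0 = 8*0 = 0)
75*(B(-13) - 111) = 75*(0 - 111) = 75*(-111) = -8325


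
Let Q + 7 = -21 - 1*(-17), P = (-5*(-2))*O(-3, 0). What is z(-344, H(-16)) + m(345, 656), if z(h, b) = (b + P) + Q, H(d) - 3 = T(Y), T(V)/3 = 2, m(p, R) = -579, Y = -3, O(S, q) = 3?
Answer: -551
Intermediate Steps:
P = 30 (P = -5*(-2)*3 = 10*3 = 30)
T(V) = 6 (T(V) = 3*2 = 6)
H(d) = 9 (H(d) = 3 + 6 = 9)
Q = -11 (Q = -7 + (-21 - 1*(-17)) = -7 + (-21 + 17) = -7 - 4 = -11)
z(h, b) = 19 + b (z(h, b) = (b + 30) - 11 = (30 + b) - 11 = 19 + b)
z(-344, H(-16)) + m(345, 656) = (19 + 9) - 579 = 28 - 579 = -551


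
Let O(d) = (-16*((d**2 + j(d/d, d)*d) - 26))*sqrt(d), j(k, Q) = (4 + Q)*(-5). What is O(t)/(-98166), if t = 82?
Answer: -228496*sqrt(82)/49083 ≈ -42.156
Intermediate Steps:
j(k, Q) = -20 - 5*Q
O(d) = sqrt(d)*(416 - 16*d**2 - 16*d*(-20 - 5*d)) (O(d) = (-16*((d**2 + (-20 - 5*d)*d) - 26))*sqrt(d) = (-16*((d**2 + d*(-20 - 5*d)) - 26))*sqrt(d) = (-16*(-26 + d**2 + d*(-20 - 5*d)))*sqrt(d) = (416 - 16*d**2 - 16*d*(-20 - 5*d))*sqrt(d) = sqrt(d)*(416 - 16*d**2 - 16*d*(-20 - 5*d)))
O(t)/(-98166) = (sqrt(82)*(416 + 64*82**2 + 320*82))/(-98166) = (sqrt(82)*(416 + 64*6724 + 26240))*(-1/98166) = (sqrt(82)*(416 + 430336 + 26240))*(-1/98166) = (sqrt(82)*456992)*(-1/98166) = (456992*sqrt(82))*(-1/98166) = -228496*sqrt(82)/49083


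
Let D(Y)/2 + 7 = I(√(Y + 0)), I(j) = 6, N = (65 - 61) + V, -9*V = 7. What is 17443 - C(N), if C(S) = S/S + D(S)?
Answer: 17444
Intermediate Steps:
V = -7/9 (V = -⅑*7 = -7/9 ≈ -0.77778)
N = 29/9 (N = (65 - 61) - 7/9 = 4 - 7/9 = 29/9 ≈ 3.2222)
D(Y) = -2 (D(Y) = -14 + 2*6 = -14 + 12 = -2)
C(S) = -1 (C(S) = S/S - 2 = 1 - 2 = -1)
17443 - C(N) = 17443 - 1*(-1) = 17443 + 1 = 17444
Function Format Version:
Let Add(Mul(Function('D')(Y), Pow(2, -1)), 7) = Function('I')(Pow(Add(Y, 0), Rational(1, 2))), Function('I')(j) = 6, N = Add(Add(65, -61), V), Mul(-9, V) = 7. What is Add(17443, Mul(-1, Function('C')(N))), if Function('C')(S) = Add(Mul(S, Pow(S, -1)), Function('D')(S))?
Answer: 17444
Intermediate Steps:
V = Rational(-7, 9) (V = Mul(Rational(-1, 9), 7) = Rational(-7, 9) ≈ -0.77778)
N = Rational(29, 9) (N = Add(Add(65, -61), Rational(-7, 9)) = Add(4, Rational(-7, 9)) = Rational(29, 9) ≈ 3.2222)
Function('D')(Y) = -2 (Function('D')(Y) = Add(-14, Mul(2, 6)) = Add(-14, 12) = -2)
Function('C')(S) = -1 (Function('C')(S) = Add(Mul(S, Pow(S, -1)), -2) = Add(1, -2) = -1)
Add(17443, Mul(-1, Function('C')(N))) = Add(17443, Mul(-1, -1)) = Add(17443, 1) = 17444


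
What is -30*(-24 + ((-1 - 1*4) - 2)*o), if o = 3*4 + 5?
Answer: 4290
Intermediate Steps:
o = 17 (o = 12 + 5 = 17)
-30*(-24 + ((-1 - 1*4) - 2)*o) = -30*(-24 + ((-1 - 1*4) - 2)*17) = -30*(-24 + ((-1 - 4) - 2)*17) = -30*(-24 + (-5 - 2)*17) = -30*(-24 - 7*17) = -30*(-24 - 119) = -30*(-143) = 4290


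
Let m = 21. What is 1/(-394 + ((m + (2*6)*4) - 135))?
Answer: -1/460 ≈ -0.0021739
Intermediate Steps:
1/(-394 + ((m + (2*6)*4) - 135)) = 1/(-394 + ((21 + (2*6)*4) - 135)) = 1/(-394 + ((21 + 12*4) - 135)) = 1/(-394 + ((21 + 48) - 135)) = 1/(-394 + (69 - 135)) = 1/(-394 - 66) = 1/(-460) = -1/460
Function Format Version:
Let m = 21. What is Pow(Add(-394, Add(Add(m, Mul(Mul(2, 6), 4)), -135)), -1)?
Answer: Rational(-1, 460) ≈ -0.0021739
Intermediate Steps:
Pow(Add(-394, Add(Add(m, Mul(Mul(2, 6), 4)), -135)), -1) = Pow(Add(-394, Add(Add(21, Mul(Mul(2, 6), 4)), -135)), -1) = Pow(Add(-394, Add(Add(21, Mul(12, 4)), -135)), -1) = Pow(Add(-394, Add(Add(21, 48), -135)), -1) = Pow(Add(-394, Add(69, -135)), -1) = Pow(Add(-394, -66), -1) = Pow(-460, -1) = Rational(-1, 460)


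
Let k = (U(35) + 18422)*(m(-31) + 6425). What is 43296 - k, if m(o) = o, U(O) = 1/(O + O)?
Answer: -4121147217/35 ≈ -1.1775e+8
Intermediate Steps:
U(O) = 1/(2*O)
k = 4122662577/35 (k = ((½)/35 + 18422)*(-31 + 6425) = ((½)*(1/35) + 18422)*6394 = (1/70 + 18422)*6394 = (1289541/70)*6394 = 4122662577/35 ≈ 1.1779e+8)
43296 - k = 43296 - 1*4122662577/35 = 43296 - 4122662577/35 = -4121147217/35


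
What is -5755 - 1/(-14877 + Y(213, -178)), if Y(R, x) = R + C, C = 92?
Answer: -83861859/14572 ≈ -5755.0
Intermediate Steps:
Y(R, x) = 92 + R (Y(R, x) = R + 92 = 92 + R)
-5755 - 1/(-14877 + Y(213, -178)) = -5755 - 1/(-14877 + (92 + 213)) = -5755 - 1/(-14877 + 305) = -5755 - 1/(-14572) = -5755 - 1*(-1/14572) = -5755 + 1/14572 = -83861859/14572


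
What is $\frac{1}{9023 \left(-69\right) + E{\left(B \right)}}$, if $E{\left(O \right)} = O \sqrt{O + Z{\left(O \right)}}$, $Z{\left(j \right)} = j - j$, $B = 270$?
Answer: $- \frac{207529}{129198296523} - \frac{90 \sqrt{30}}{43066098841} \approx -1.6177 \cdot 10^{-6}$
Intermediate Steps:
$Z{\left(j \right)} = 0$
$E{\left(O \right)} = O^{\frac{3}{2}}$ ($E{\left(O \right)} = O \sqrt{O + 0} = O \sqrt{O} = O^{\frac{3}{2}}$)
$\frac{1}{9023 \left(-69\right) + E{\left(B \right)}} = \frac{1}{9023 \left(-69\right) + 270^{\frac{3}{2}}} = \frac{1}{-622587 + 810 \sqrt{30}}$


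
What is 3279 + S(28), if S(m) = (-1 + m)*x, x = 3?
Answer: 3360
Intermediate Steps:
S(m) = -3 + 3*m (S(m) = (-1 + m)*3 = -3 + 3*m)
3279 + S(28) = 3279 + (-3 + 3*28) = 3279 + (-3 + 84) = 3279 + 81 = 3360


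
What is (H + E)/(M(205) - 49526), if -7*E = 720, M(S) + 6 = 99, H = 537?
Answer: -3039/346031 ≈ -0.0087824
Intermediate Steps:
M(S) = 93 (M(S) = -6 + 99 = 93)
E = -720/7 (E = -⅐*720 = -720/7 ≈ -102.86)
(H + E)/(M(205) - 49526) = (537 - 720/7)/(93 - 49526) = (3039/7)/(-49433) = (3039/7)*(-1/49433) = -3039/346031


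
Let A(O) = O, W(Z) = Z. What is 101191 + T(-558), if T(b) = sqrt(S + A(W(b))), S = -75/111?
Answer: 101191 + I*sqrt(764827)/37 ≈ 1.0119e+5 + 23.636*I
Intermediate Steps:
S = -25/37 (S = -75*1/111 = -25/37 ≈ -0.67568)
T(b) = sqrt(-25/37 + b)
101191 + T(-558) = 101191 + sqrt(-925 + 1369*(-558))/37 = 101191 + sqrt(-925 - 763902)/37 = 101191 + sqrt(-764827)/37 = 101191 + (I*sqrt(764827))/37 = 101191 + I*sqrt(764827)/37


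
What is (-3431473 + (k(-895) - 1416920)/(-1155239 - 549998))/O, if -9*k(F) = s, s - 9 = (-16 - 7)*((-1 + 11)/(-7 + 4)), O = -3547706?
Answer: 78994889646815/81670673740347 ≈ 0.96724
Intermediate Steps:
s = 257/3 (s = 9 + (-16 - 7)*((-1 + 11)/(-7 + 4)) = 9 - 230/(-3) = 9 - 230*(-1)/3 = 9 - 23*(-10/3) = 9 + 230/3 = 257/3 ≈ 85.667)
k(F) = -257/27 (k(F) = -⅑*257/3 = -257/27)
(-3431473 + (k(-895) - 1416920)/(-1155239 - 549998))/O = (-3431473 + (-257/27 - 1416920)/(-1155239 - 549998))/(-3547706) = (-3431473 - 38257097/27/(-1705237))*(-1/3547706) = (-3431473 - 38257097/27*(-1/1705237))*(-1/3547706) = (-3431473 + 38257097/46041399)*(-1/3547706) = -157989779293630/46041399*(-1/3547706) = 78994889646815/81670673740347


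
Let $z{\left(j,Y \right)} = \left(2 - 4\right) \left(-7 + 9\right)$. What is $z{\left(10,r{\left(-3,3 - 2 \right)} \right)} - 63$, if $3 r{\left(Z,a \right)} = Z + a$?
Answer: $-67$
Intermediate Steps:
$r{\left(Z,a \right)} = \frac{Z}{3} + \frac{a}{3}$ ($r{\left(Z,a \right)} = \frac{Z + a}{3} = \frac{Z}{3} + \frac{a}{3}$)
$z{\left(j,Y \right)} = -4$ ($z{\left(j,Y \right)} = \left(-2\right) 2 = -4$)
$z{\left(10,r{\left(-3,3 - 2 \right)} \right)} - 63 = -4 - 63 = -67$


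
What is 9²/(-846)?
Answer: -9/94 ≈ -0.095745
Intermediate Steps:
9²/(-846) = 81*(-1/846) = -9/94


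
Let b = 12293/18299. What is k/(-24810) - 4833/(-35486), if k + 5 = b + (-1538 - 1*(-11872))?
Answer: -2256742501217/8055289885170 ≈ -0.28016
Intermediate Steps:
b = 12293/18299 (b = 12293*(1/18299) = 12293/18299 ≈ 0.67179)
k = 189022664/18299 (k = -5 + (12293/18299 + (-1538 - 1*(-11872))) = -5 + (12293/18299 + (-1538 + 11872)) = -5 + (12293/18299 + 10334) = -5 + 189114159/18299 = 189022664/18299 ≈ 10330.)
k/(-24810) - 4833/(-35486) = (189022664/18299)/(-24810) - 4833/(-35486) = (189022664/18299)*(-1/24810) - 4833*(-1/35486) = -94511332/226999095 + 4833/35486 = -2256742501217/8055289885170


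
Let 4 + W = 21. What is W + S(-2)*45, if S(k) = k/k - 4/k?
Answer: 152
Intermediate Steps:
W = 17 (W = -4 + 21 = 17)
S(k) = 1 - 4/k
W + S(-2)*45 = 17 + ((-4 - 2)/(-2))*45 = 17 - ½*(-6)*45 = 17 + 3*45 = 17 + 135 = 152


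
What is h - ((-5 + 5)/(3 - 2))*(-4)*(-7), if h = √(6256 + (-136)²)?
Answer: 4*√1547 ≈ 157.33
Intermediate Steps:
h = 4*√1547 (h = √(6256 + 18496) = √24752 = 4*√1547 ≈ 157.33)
h - ((-5 + 5)/(3 - 2))*(-4)*(-7) = 4*√1547 - ((-5 + 5)/(3 - 2))*(-4)*(-7) = 4*√1547 - (0/1)*(-4)*(-7) = 4*√1547 - (0*1)*(-4)*(-7) = 4*√1547 - 0*(-4)*(-7) = 4*√1547 - 0*(-7) = 4*√1547 - 1*0 = 4*√1547 + 0 = 4*√1547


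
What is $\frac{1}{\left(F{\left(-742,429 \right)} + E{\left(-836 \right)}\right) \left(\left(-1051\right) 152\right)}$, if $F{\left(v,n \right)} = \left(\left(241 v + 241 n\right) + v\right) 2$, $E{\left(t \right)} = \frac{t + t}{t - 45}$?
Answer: $\frac{881}{21441702247856} \approx 4.1088 \cdot 10^{-11}$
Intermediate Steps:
$E{\left(t \right)} = \frac{2 t}{-45 + t}$
$F{\left(v,n \right)} = 482 n + 484 v$ ($F{\left(v,n \right)} = \left(\left(241 n + 241 v\right) + v\right) 2 = \left(241 n + 242 v\right) 2 = 482 n + 484 v$)
$\frac{1}{\left(F{\left(-742,429 \right)} + E{\left(-836 \right)}\right) \left(\left(-1051\right) 152\right)} = \frac{1}{\left(\left(482 \cdot 429 + 484 \left(-742\right)\right) + 2 \left(-836\right) \frac{1}{-45 - 836}\right) \left(\left(-1051\right) 152\right)} = \frac{1}{\left(\left(206778 - 359128\right) + 2 \left(-836\right) \frac{1}{-881}\right) \left(-159752\right)} = \frac{1}{-152350 + 2 \left(-836\right) \left(- \frac{1}{881}\right)} \left(- \frac{1}{159752}\right) = \frac{1}{-152350 + \frac{1672}{881}} \left(- \frac{1}{159752}\right) = \frac{1}{- \frac{134218678}{881}} \left(- \frac{1}{159752}\right) = \left(- \frac{881}{134218678}\right) \left(- \frac{1}{159752}\right) = \frac{881}{21441702247856}$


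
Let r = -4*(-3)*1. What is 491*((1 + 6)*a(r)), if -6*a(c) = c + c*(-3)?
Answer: 13748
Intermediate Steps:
r = 12 (r = 12*1 = 12)
a(c) = c/3 (a(c) = -(c + c*(-3))/6 = -(c - 3*c)/6 = -(-1)*c/3 = c/3)
491*((1 + 6)*a(r)) = 491*((1 + 6)*((1/3)*12)) = 491*(7*4) = 491*28 = 13748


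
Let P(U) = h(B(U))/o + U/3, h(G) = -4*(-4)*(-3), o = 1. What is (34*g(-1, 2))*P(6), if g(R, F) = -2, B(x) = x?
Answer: 3128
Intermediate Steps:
h(G) = -48 (h(G) = 16*(-3) = -48)
P(U) = -48 + U/3 (P(U) = -48/1 + U/3 = -48*1 + U*(⅓) = -48 + U/3)
(34*g(-1, 2))*P(6) = (34*(-2))*(-48 + (⅓)*6) = -68*(-48 + 2) = -68*(-46) = 3128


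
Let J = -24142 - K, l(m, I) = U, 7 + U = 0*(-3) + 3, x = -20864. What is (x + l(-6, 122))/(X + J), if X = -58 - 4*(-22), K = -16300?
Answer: 1739/651 ≈ 2.6713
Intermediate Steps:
X = 30 (X = -58 + 88 = 30)
U = -4 (U = -7 + (0*(-3) + 3) = -7 + (0 + 3) = -7 + 3 = -4)
l(m, I) = -4
J = -7842 (J = -24142 - 1*(-16300) = -24142 + 16300 = -7842)
(x + l(-6, 122))/(X + J) = (-20864 - 4)/(30 - 7842) = -20868/(-7812) = -20868*(-1/7812) = 1739/651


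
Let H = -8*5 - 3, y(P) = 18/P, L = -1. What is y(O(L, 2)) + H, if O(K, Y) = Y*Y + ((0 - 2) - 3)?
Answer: -61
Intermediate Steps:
O(K, Y) = -5 + Y**2 (O(K, Y) = Y**2 + (-2 - 3) = Y**2 - 5 = -5 + Y**2)
H = -43 (H = -40 - 3 = -43)
y(O(L, 2)) + H = 18/(-5 + 2**2) - 43 = 18/(-5 + 4) - 43 = 18/(-1) - 43 = 18*(-1) - 43 = -18 - 43 = -61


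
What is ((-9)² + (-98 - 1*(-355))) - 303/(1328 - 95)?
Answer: 138817/411 ≈ 337.75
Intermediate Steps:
((-9)² + (-98 - 1*(-355))) - 303/(1328 - 95) = (81 + (-98 + 355)) - 303/1233 = (81 + 257) - 303*1/1233 = 338 - 101/411 = 138817/411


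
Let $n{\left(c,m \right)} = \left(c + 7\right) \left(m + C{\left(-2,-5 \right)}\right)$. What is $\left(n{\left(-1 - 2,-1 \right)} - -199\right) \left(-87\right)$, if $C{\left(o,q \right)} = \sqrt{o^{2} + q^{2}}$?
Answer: $-16965 - 348 \sqrt{29} \approx -18839.0$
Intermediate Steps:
$n{\left(c,m \right)} = \left(7 + c\right) \left(m + \sqrt{29}\right)$ ($n{\left(c,m \right)} = \left(c + 7\right) \left(m + \sqrt{\left(-2\right)^{2} + \left(-5\right)^{2}}\right) = \left(7 + c\right) \left(m + \sqrt{4 + 25}\right) = \left(7 + c\right) \left(m + \sqrt{29}\right)$)
$\left(n{\left(-1 - 2,-1 \right)} - -199\right) \left(-87\right) = \left(\left(7 \left(-1\right) + 7 \sqrt{29} + \left(-1 - 2\right) \left(-1\right) + \left(-1 - 2\right) \sqrt{29}\right) - -199\right) \left(-87\right) = \left(\left(-7 + 7 \sqrt{29} - -3 - 3 \sqrt{29}\right) + 199\right) \left(-87\right) = \left(\left(-7 + 7 \sqrt{29} + 3 - 3 \sqrt{29}\right) + 199\right) \left(-87\right) = \left(\left(-4 + 4 \sqrt{29}\right) + 199\right) \left(-87\right) = \left(195 + 4 \sqrt{29}\right) \left(-87\right) = -16965 - 348 \sqrt{29}$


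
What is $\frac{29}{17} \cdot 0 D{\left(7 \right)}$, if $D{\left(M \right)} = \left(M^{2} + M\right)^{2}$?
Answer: $0$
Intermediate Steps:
$D{\left(M \right)} = \left(M + M^{2}\right)^{2}$
$\frac{29}{17} \cdot 0 D{\left(7 \right)} = \frac{29}{17} \cdot 0 \cdot 7^{2} \left(1 + 7\right)^{2} = 29 \cdot \frac{1}{17} \cdot 0 \cdot 49 \cdot 8^{2} = \frac{29}{17} \cdot 0 \cdot 49 \cdot 64 = 0 \cdot 3136 = 0$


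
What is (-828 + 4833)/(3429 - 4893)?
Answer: -1335/488 ≈ -2.7357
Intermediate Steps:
(-828 + 4833)/(3429 - 4893) = 4005/(-1464) = 4005*(-1/1464) = -1335/488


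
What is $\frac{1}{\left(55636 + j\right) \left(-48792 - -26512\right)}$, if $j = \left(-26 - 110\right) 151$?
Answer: $- \frac{1}{782028000} \approx -1.2787 \cdot 10^{-9}$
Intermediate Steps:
$j = -20536$ ($j = \left(-136\right) 151 = -20536$)
$\frac{1}{\left(55636 + j\right) \left(-48792 - -26512\right)} = \frac{1}{\left(55636 - 20536\right) \left(-48792 - -26512\right)} = \frac{1}{35100 \left(-48792 + 26512\right)} = \frac{1}{35100 \left(-22280\right)} = \frac{1}{35100} \left(- \frac{1}{22280}\right) = - \frac{1}{782028000}$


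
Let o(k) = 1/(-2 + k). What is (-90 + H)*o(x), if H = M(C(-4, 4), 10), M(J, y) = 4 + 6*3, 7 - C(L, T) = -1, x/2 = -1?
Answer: 17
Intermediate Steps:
x = -2 (x = 2*(-1) = -2)
C(L, T) = 8 (C(L, T) = 7 - 1*(-1) = 7 + 1 = 8)
M(J, y) = 22 (M(J, y) = 4 + 18 = 22)
H = 22
(-90 + H)*o(x) = (-90 + 22)/(-2 - 2) = -68/(-4) = -68*(-1/4) = 17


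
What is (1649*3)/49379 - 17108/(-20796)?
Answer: 236913436/256721421 ≈ 0.92284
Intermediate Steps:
(1649*3)/49379 - 17108/(-20796) = 4947*(1/49379) - 17108*(-1/20796) = 4947/49379 + 4277/5199 = 236913436/256721421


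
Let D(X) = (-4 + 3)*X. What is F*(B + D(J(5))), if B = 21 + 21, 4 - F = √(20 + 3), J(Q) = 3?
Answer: 156 - 39*√23 ≈ -31.037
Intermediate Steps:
F = 4 - √23 (F = 4 - √(20 + 3) = 4 - √23 ≈ -0.79583)
B = 42
D(X) = -X
F*(B + D(J(5))) = (4 - √23)*(42 - 1*3) = (4 - √23)*(42 - 3) = (4 - √23)*39 = 156 - 39*√23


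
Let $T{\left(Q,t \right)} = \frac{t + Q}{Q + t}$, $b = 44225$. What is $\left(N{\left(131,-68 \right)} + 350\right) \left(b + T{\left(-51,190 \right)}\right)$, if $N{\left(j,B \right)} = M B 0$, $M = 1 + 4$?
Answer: $15479100$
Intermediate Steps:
$T{\left(Q,t \right)} = 1$ ($T{\left(Q,t \right)} = \frac{Q + t}{Q + t} = 1$)
$M = 5$
$N{\left(j,B \right)} = 0$ ($N{\left(j,B \right)} = 5 B 0 = 0$)
$\left(N{\left(131,-68 \right)} + 350\right) \left(b + T{\left(-51,190 \right)}\right) = \left(0 + 350\right) \left(44225 + 1\right) = 350 \cdot 44226 = 15479100$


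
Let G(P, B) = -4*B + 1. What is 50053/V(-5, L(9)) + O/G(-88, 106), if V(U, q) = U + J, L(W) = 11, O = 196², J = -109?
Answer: -8517281/16074 ≈ -529.88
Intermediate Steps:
O = 38416
V(U, q) = -109 + U (V(U, q) = U - 109 = -109 + U)
G(P, B) = 1 - 4*B
50053/V(-5, L(9)) + O/G(-88, 106) = 50053/(-109 - 5) + 38416/(1 - 4*106) = 50053/(-114) + 38416/(1 - 424) = 50053*(-1/114) + 38416/(-423) = -50053/114 + 38416*(-1/423) = -50053/114 - 38416/423 = -8517281/16074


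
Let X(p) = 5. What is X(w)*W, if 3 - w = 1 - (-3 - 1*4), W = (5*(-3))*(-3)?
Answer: 225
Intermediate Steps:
W = 45 (W = -15*(-3) = 45)
w = -5 (w = 3 - (1 - (-3 - 1*4)) = 3 - (1 - (-3 - 4)) = 3 - (1 - 1*(-7)) = 3 - (1 + 7) = 3 - 1*8 = 3 - 8 = -5)
X(w)*W = 5*45 = 225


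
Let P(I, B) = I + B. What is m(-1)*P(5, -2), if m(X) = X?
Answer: -3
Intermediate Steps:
P(I, B) = B + I
m(-1)*P(5, -2) = -(-2 + 5) = -1*3 = -3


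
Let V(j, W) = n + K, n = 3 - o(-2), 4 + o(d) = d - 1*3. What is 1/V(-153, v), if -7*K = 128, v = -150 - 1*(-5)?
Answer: -7/44 ≈ -0.15909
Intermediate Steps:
v = -145 (v = -150 + 5 = -145)
K = -128/7 (K = -1/7*128 = -128/7 ≈ -18.286)
o(d) = -7 + d (o(d) = -4 + (d - 1*3) = -4 + (d - 3) = -4 + (-3 + d) = -7 + d)
n = 12 (n = 3 - (-7 - 2) = 3 - 1*(-9) = 3 + 9 = 12)
V(j, W) = -44/7 (V(j, W) = 12 - 128/7 = -44/7)
1/V(-153, v) = 1/(-44/7) = -7/44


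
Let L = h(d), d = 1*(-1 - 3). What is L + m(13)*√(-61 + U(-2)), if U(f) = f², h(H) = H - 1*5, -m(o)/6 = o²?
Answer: -9 - 1014*I*√57 ≈ -9.0 - 7655.5*I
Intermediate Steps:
m(o) = -6*o²
d = -4 (d = 1*(-4) = -4)
h(H) = -5 + H (h(H) = H - 5 = -5 + H)
L = -9 (L = -5 - 4 = -9)
L + m(13)*√(-61 + U(-2)) = -9 + (-6*13²)*√(-61 + (-2)²) = -9 + (-6*169)*√(-61 + 4) = -9 - 1014*I*√57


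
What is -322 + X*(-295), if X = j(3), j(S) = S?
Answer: -1207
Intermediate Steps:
X = 3
-322 + X*(-295) = -322 + 3*(-295) = -322 - 885 = -1207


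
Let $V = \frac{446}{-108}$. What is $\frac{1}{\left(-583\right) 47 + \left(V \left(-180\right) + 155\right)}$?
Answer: $- \frac{3}{79508} \approx -3.7732 \cdot 10^{-5}$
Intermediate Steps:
$V = - \frac{223}{54}$ ($V = 446 \left(- \frac{1}{108}\right) = - \frac{223}{54} \approx -4.1296$)
$\frac{1}{\left(-583\right) 47 + \left(V \left(-180\right) + 155\right)} = \frac{1}{\left(-583\right) 47 + \left(\left(- \frac{223}{54}\right) \left(-180\right) + 155\right)} = \frac{1}{-27401 + \left(\frac{2230}{3} + 155\right)} = \frac{1}{-27401 + \frac{2695}{3}} = \frac{1}{- \frac{79508}{3}} = - \frac{3}{79508}$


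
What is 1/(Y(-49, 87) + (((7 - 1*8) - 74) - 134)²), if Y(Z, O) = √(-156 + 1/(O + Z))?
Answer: 1659878/72505136845 - I*√225226/72505136845 ≈ 2.2893e-5 - 6.5455e-9*I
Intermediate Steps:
1/(Y(-49, 87) + (((7 - 1*8) - 74) - 134)²) = 1/(√((1 - 156*87 - 156*(-49))/(87 - 49)) + (((7 - 1*8) - 74) - 134)²) = 1/(√((1 - 13572 + 7644)/38) + (((7 - 8) - 74) - 134)²) = 1/(√((1/38)*(-5927)) + ((-1 - 74) - 134)²) = 1/(√(-5927/38) + (-75 - 134)²) = 1/(I*√225226/38 + (-209)²) = 1/(I*√225226/38 + 43681) = 1/(43681 + I*√225226/38)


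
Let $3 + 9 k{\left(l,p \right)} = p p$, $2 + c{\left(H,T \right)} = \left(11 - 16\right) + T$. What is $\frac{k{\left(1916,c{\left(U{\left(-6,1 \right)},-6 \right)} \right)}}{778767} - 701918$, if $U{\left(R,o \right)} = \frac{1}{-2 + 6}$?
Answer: $- \frac{4919675175788}{7008903} \approx -7.0192 \cdot 10^{5}$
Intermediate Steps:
$U{\left(R,o \right)} = \frac{1}{4}$
$c{\left(H,T \right)} = -7 + T$ ($c{\left(H,T \right)} = -2 + \left(\left(11 - 16\right) + T\right) = -2 + \left(-5 + T\right) = -7 + T$)
$k{\left(l,p \right)} = - \frac{1}{3} + \frac{p^{2}}{9}$ ($k{\left(l,p \right)} = - \frac{1}{3} + \frac{p p}{9} = - \frac{1}{3} + \frac{p^{2}}{9}$)
$\frac{k{\left(1916,c{\left(U{\left(-6,1 \right)},-6 \right)} \right)}}{778767} - 701918 = \frac{- \frac{1}{3} + \frac{\left(-7 - 6\right)^{2}}{9}}{778767} - 701918 = \left(- \frac{1}{3} + \frac{\left(-13\right)^{2}}{9}\right) \frac{1}{778767} - 701918 = \left(- \frac{1}{3} + \frac{1}{9} \cdot 169\right) \frac{1}{778767} - 701918 = \left(- \frac{1}{3} + \frac{169}{9}\right) \frac{1}{778767} - 701918 = \frac{166}{9} \cdot \frac{1}{778767} - 701918 = \frac{166}{7008903} - 701918 = - \frac{4919675175788}{7008903}$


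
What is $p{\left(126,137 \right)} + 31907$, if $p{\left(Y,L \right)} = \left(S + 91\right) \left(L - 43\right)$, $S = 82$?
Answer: $48169$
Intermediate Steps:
$p{\left(Y,L \right)} = -7439 + 173 L$ ($p{\left(Y,L \right)} = \left(82 + 91\right) \left(L - 43\right) = 173 \left(-43 + L\right) = -7439 + 173 L$)
$p{\left(126,137 \right)} + 31907 = \left(-7439 + 173 \cdot 137\right) + 31907 = \left(-7439 + 23701\right) + 31907 = 16262 + 31907 = 48169$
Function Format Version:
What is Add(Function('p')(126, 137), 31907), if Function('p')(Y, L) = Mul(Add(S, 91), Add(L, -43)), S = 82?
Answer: 48169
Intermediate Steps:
Function('p')(Y, L) = Add(-7439, Mul(173, L)) (Function('p')(Y, L) = Mul(Add(82, 91), Add(L, -43)) = Mul(173, Add(-43, L)) = Add(-7439, Mul(173, L)))
Add(Function('p')(126, 137), 31907) = Add(Add(-7439, Mul(173, 137)), 31907) = Add(Add(-7439, 23701), 31907) = Add(16262, 31907) = 48169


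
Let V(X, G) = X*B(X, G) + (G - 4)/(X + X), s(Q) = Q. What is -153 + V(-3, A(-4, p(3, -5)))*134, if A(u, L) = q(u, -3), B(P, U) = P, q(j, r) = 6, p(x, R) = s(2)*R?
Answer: 3025/3 ≈ 1008.3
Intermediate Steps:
p(x, R) = 2*R
A(u, L) = 6
V(X, G) = X² + (-4 + G)/(2*X) (V(X, G) = X*X + (G - 4)/(X + X) = X² + (-4 + G)/((2*X)) = X² + (-4 + G)*(1/(2*X)) = X² + (-4 + G)/(2*X))
-153 + V(-3, A(-4, p(3, -5)))*134 = -153 + ((-2 + (-3)³ + (½)*6)/(-3))*134 = -153 - (-2 - 27 + 3)/3*134 = -153 - ⅓*(-26)*134 = -153 + (26/3)*134 = -153 + 3484/3 = 3025/3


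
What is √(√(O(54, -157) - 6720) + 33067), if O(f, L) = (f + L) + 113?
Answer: √(33067 + I*√6710) ≈ 181.84 + 0.225*I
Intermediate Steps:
O(f, L) = 113 + L + f (O(f, L) = (L + f) + 113 = 113 + L + f)
√(√(O(54, -157) - 6720) + 33067) = √(√((113 - 157 + 54) - 6720) + 33067) = √(√(10 - 6720) + 33067) = √(√(-6710) + 33067) = √(I*√6710 + 33067) = √(33067 + I*√6710)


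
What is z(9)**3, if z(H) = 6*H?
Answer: 157464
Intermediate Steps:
z(9)**3 = (6*9)**3 = 54**3 = 157464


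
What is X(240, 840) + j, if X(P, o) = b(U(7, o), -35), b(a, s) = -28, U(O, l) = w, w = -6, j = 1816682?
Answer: 1816654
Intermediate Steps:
U(O, l) = -6
X(P, o) = -28
X(240, 840) + j = -28 + 1816682 = 1816654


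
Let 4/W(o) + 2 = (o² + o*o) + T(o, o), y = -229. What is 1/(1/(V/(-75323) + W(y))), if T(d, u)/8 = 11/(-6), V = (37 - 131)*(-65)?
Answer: -480319421/5924078627 ≈ -0.081079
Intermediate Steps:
V = 6110 (V = -94*(-65) = 6110)
T(d, u) = -44/3 (T(d, u) = 8*(11/(-6)) = 8*(11*(-⅙)) = 8*(-11/6) = -44/3)
W(o) = 4/(-50/3 + 2*o²) (W(o) = 4/(-2 + ((o² + o*o) - 44/3)) = 4/(-2 + ((o² + o²) - 44/3)) = 4/(-2 + (2*o² - 44/3)) = 4/(-2 + (-44/3 + 2*o²)) = 4/(-50/3 + 2*o²))
1/(1/(V/(-75323) + W(y))) = 1/(1/(6110/(-75323) + 6/(-25 + 3*(-229)²))) = 1/(1/(6110*(-1/75323) + 6/(-25 + 3*52441))) = 1/(1/(-6110/75323 + 6/(-25 + 157323))) = 1/(1/(-6110/75323 + 6/157298)) = 1/(1/(-6110/75323 + 6*(1/157298))) = 1/(1/(-6110/75323 + 3/78649)) = 1/(1/(-480319421/5924078627)) = 1/(-5924078627/480319421) = -480319421/5924078627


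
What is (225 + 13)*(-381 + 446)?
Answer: 15470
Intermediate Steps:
(225 + 13)*(-381 + 446) = 238*65 = 15470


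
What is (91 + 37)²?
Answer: 16384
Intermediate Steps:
(91 + 37)² = 128² = 16384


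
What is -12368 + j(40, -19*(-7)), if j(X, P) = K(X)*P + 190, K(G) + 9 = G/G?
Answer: -13242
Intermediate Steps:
K(G) = -8 (K(G) = -9 + G/G = -9 + 1 = -8)
j(X, P) = 190 - 8*P (j(X, P) = -8*P + 190 = 190 - 8*P)
-12368 + j(40, -19*(-7)) = -12368 + (190 - (-152)*(-7)) = -12368 + (190 - 8*133) = -12368 + (190 - 1064) = -12368 - 874 = -13242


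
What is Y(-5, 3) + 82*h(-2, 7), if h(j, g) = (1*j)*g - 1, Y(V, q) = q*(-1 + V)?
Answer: -1248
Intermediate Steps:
h(j, g) = -1 + g*j (h(j, g) = j*g - 1 = g*j - 1 = -1 + g*j)
Y(-5, 3) + 82*h(-2, 7) = 3*(-1 - 5) + 82*(-1 + 7*(-2)) = 3*(-6) + 82*(-1 - 14) = -18 + 82*(-15) = -18 - 1230 = -1248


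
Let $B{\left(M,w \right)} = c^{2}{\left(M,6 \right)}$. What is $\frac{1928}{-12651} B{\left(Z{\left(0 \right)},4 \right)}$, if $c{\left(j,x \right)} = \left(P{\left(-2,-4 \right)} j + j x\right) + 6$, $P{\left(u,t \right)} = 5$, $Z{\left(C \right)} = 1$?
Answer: $- \frac{557192}{12651} \approx -44.043$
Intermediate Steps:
$c{\left(j,x \right)} = 6 + 5 j + j x$ ($c{\left(j,x \right)} = \left(5 j + j x\right) + 6 = 6 + 5 j + j x$)
$B{\left(M,w \right)} = \left(6 + 11 M\right)^{2}$ ($B{\left(M,w \right)} = \left(6 + 5 M + M 6\right)^{2} = \left(6 + 5 M + 6 M\right)^{2} = \left(6 + 11 M\right)^{2}$)
$\frac{1928}{-12651} B{\left(Z{\left(0 \right)},4 \right)} = \frac{1928}{-12651} \left(6 + 11 \cdot 1\right)^{2} = 1928 \left(- \frac{1}{12651}\right) \left(6 + 11\right)^{2} = - \frac{1928 \cdot 17^{2}}{12651} = \left(- \frac{1928}{12651}\right) 289 = - \frac{557192}{12651}$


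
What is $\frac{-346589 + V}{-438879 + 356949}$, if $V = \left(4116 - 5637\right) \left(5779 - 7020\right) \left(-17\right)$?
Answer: $\frac{16217563}{40965} \approx 395.89$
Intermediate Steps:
$V = -32088537$ ($V = \left(-1521\right) \left(-1241\right) \left(-17\right) = 1887561 \left(-17\right) = -32088537$)
$\frac{-346589 + V}{-438879 + 356949} = \frac{-346589 - 32088537}{-438879 + 356949} = - \frac{32435126}{-81930} = \left(-32435126\right) \left(- \frac{1}{81930}\right) = \frac{16217563}{40965}$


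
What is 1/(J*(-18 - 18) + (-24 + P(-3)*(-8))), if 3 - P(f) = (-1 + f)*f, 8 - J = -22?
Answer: -1/1032 ≈ -0.00096899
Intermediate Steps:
J = 30 (J = 8 - 1*(-22) = 8 + 22 = 30)
P(f) = 3 - f*(-1 + f) (P(f) = 3 - (-1 + f)*f = 3 - f*(-1 + f))
1/(J*(-18 - 18) + (-24 + P(-3)*(-8))) = 1/(30*(-18 - 18) + (-24 + (3 - 3 - 1*(-3)²)*(-8))) = 1/(30*(-36) + (-24 + (3 - 3 - 1*9)*(-8))) = 1/(-1080 + (-24 + (3 - 3 - 9)*(-8))) = 1/(-1080 + (-24 - 9*(-8))) = 1/(-1080 + (-24 + 72)) = 1/(-1080 + 48) = 1/(-1032) = -1/1032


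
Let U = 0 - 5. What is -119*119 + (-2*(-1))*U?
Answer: -14171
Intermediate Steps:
U = -5
-119*119 + (-2*(-1))*U = -119*119 - 2*(-1)*(-5) = -14161 + 2*(-5) = -14161 - 10 = -14171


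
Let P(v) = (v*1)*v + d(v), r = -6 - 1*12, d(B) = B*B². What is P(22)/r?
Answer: -5566/9 ≈ -618.44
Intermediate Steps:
d(B) = B³
r = -18 (r = -6 - 12 = -18)
P(v) = v² + v³ (P(v) = (v*1)*v + v³ = v*v + v³ = v² + v³)
P(22)/r = (22²*(1 + 22))/(-18) = (484*23)*(-1/18) = 11132*(-1/18) = -5566/9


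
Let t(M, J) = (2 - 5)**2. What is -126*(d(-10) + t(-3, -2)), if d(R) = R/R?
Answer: -1260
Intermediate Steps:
d(R) = 1
t(M, J) = 9 (t(M, J) = (-3)**2 = 9)
-126*(d(-10) + t(-3, -2)) = -126*(1 + 9) = -126*10 = -1260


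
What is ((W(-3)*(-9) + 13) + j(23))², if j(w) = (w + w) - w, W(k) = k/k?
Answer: 729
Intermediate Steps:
W(k) = 1
j(w) = w (j(w) = 2*w - w = w)
((W(-3)*(-9) + 13) + j(23))² = ((1*(-9) + 13) + 23)² = ((-9 + 13) + 23)² = (4 + 23)² = 27² = 729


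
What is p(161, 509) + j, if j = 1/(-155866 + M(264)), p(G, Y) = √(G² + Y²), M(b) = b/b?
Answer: -1/155865 + √285002 ≈ 533.86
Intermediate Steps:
M(b) = 1
j = -1/155865 (j = 1/(-155866 + 1) = 1/(-155865) = -1/155865 ≈ -6.4158e-6)
p(161, 509) + j = √(161² + 509²) - 1/155865 = √(25921 + 259081) - 1/155865 = √285002 - 1/155865 = -1/155865 + √285002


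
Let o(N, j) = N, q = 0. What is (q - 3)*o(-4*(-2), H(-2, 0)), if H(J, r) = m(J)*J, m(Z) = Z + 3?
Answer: -24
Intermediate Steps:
m(Z) = 3 + Z
H(J, r) = J*(3 + J) (H(J, r) = (3 + J)*J = J*(3 + J))
(q - 3)*o(-4*(-2), H(-2, 0)) = (0 - 3)*(-4*(-2)) = -3*8 = -24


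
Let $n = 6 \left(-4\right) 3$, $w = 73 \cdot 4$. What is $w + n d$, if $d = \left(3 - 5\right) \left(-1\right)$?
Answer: $148$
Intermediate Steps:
$w = 292$
$n = -72$ ($n = \left(-24\right) 3 = -72$)
$d = 2$ ($d = \left(-2\right) \left(-1\right) = 2$)
$w + n d = 292 - 144 = 148$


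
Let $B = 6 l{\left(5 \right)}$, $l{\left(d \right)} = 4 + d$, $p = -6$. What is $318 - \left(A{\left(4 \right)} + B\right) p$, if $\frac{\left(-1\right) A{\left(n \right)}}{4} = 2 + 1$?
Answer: $570$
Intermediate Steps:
$A{\left(n \right)} = -12$ ($A{\left(n \right)} = - 4 \left(2 + 1\right) = \left(-4\right) 3 = -12$)
$B = 54$ ($B = 6 \left(4 + 5\right) = 6 \cdot 9 = 54$)
$318 - \left(A{\left(4 \right)} + B\right) p = 318 - \left(-12 + 54\right) \left(-6\right) = 318 - 42 \left(-6\right) = 318 - -252 = 318 + 252 = 570$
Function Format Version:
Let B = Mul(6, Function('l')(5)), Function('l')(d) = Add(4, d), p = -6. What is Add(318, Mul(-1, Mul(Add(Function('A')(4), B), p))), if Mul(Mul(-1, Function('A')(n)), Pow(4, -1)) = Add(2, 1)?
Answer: 570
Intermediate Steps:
Function('A')(n) = -12 (Function('A')(n) = Mul(-4, Add(2, 1)) = Mul(-4, 3) = -12)
B = 54 (B = Mul(6, Add(4, 5)) = Mul(6, 9) = 54)
Add(318, Mul(-1, Mul(Add(Function('A')(4), B), p))) = Add(318, Mul(-1, Mul(Add(-12, 54), -6))) = Add(318, Mul(-1, Mul(42, -6))) = Add(318, Mul(-1, -252)) = Add(318, 252) = 570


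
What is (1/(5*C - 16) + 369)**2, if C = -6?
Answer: 288082729/2116 ≈ 1.3615e+5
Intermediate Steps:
(1/(5*C - 16) + 369)**2 = (1/(5*(-6) - 16) + 369)**2 = (1/(-30 - 16) + 369)**2 = (1/(-46) + 369)**2 = (-1/46 + 369)**2 = (16973/46)**2 = 288082729/2116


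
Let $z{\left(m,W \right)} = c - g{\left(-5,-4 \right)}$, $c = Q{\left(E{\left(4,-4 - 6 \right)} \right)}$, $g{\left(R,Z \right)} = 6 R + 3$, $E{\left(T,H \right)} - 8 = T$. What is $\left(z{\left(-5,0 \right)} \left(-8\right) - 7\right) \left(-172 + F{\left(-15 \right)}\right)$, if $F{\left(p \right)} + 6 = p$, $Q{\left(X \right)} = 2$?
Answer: $46127$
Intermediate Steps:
$E{\left(T,H \right)} = 8 + T$
$F{\left(p \right)} = -6 + p$
$g{\left(R,Z \right)} = 3 + 6 R$
$c = 2$
$z{\left(m,W \right)} = 29$ ($z{\left(m,W \right)} = 2 - \left(3 + 6 \left(-5\right)\right) = 2 - \left(3 - 30\right) = 2 - -27 = 2 + 27 = 29$)
$\left(z{\left(-5,0 \right)} \left(-8\right) - 7\right) \left(-172 + F{\left(-15 \right)}\right) = \left(29 \left(-8\right) - 7\right) \left(-172 - 21\right) = \left(-232 - 7\right) \left(-172 - 21\right) = \left(-239\right) \left(-193\right) = 46127$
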